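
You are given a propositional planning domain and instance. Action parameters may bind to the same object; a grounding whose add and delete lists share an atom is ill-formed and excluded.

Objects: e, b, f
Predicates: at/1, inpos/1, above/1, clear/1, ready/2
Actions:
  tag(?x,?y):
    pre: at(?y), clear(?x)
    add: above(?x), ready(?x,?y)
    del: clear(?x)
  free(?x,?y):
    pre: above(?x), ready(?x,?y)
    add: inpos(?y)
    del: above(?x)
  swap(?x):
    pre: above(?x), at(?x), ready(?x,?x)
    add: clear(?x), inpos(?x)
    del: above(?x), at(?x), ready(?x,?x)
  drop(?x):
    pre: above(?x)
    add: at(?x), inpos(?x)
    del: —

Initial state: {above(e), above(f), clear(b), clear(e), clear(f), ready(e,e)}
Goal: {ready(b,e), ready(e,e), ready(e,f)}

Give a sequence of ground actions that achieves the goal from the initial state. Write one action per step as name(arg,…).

1. drop(e)  →  {above(e), above(f), at(e), clear(b), clear(e), clear(f), inpos(e), ready(e,e)}
2. tag(b,e)  →  {above(b), above(e), above(f), at(e), clear(e), clear(f), inpos(e), ready(b,e), ready(e,e)}
3. drop(f)  →  {above(b), above(e), above(f), at(e), at(f), clear(e), clear(f), inpos(e), inpos(f), ready(b,e), ready(e,e)}
4. tag(e,f)  →  {above(b), above(e), above(f), at(e), at(f), clear(f), inpos(e), inpos(f), ready(b,e), ready(e,e), ready(e,f)}

drop(e); tag(b,e); drop(f); tag(e,f)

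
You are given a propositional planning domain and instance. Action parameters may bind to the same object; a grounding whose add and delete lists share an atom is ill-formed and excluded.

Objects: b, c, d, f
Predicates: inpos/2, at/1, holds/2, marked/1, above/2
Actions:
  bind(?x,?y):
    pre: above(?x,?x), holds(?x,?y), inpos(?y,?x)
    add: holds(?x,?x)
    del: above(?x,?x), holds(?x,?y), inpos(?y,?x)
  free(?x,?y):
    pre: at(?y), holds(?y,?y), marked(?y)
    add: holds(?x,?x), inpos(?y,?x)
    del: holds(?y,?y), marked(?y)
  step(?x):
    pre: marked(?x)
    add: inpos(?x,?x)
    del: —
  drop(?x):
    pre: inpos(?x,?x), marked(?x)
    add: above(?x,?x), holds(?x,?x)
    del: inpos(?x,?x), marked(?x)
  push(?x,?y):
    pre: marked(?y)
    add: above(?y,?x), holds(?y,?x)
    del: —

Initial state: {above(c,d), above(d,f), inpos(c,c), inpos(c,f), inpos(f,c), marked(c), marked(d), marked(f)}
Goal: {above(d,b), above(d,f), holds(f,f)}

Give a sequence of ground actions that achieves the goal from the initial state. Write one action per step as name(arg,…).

1. push(b,d)  →  {above(c,d), above(d,b), above(d,f), holds(d,b), inpos(c,c), inpos(c,f), inpos(f,c), marked(c), marked(d), marked(f)}
2. push(f,f)  →  {above(c,d), above(d,b), above(d,f), above(f,f), holds(d,b), holds(f,f), inpos(c,c), inpos(c,f), inpos(f,c), marked(c), marked(d), marked(f)}

push(b,d); push(f,f)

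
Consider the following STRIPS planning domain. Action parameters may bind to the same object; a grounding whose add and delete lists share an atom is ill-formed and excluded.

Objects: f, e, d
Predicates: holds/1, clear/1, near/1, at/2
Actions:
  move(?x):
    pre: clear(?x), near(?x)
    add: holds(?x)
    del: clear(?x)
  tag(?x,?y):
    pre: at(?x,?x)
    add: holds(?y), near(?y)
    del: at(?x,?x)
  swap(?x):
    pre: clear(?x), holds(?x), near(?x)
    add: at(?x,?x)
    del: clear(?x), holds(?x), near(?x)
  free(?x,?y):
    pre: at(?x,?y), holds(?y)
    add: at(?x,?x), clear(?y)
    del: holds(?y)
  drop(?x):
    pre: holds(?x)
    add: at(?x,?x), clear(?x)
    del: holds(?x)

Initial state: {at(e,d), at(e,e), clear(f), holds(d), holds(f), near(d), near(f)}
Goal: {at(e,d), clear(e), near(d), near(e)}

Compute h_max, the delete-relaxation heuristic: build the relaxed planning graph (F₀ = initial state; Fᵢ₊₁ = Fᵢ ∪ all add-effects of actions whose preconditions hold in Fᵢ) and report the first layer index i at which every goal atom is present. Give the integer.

2

F0 = init (7 atoms)
F1 = F0 ∪ {at(d,d), at(f,f), clear(d), holds(e), near(e)}  (12 atoms)
F2 = F1 ∪ {clear(e)}  (13 atoms)
goal ⊆ F2  ⇒  h_max = 2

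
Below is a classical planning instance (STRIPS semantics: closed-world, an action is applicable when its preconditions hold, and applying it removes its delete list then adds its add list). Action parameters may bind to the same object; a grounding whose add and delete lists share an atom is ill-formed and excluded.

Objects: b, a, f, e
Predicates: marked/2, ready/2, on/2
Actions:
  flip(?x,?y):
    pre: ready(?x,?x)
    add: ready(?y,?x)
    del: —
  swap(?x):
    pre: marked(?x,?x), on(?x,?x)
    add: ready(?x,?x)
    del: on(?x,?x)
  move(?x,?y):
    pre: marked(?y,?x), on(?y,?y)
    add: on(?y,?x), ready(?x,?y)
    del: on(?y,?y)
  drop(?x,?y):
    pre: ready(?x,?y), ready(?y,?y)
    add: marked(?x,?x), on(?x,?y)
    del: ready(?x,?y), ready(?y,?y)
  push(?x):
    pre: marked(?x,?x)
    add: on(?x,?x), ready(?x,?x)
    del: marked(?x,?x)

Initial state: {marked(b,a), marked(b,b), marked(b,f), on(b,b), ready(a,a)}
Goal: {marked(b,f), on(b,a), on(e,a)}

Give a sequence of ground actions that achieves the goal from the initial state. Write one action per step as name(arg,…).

1. flip(a,e)  →  {marked(b,a), marked(b,b), marked(b,f), on(b,b), ready(a,a), ready(e,a)}
2. move(a,b)  →  {marked(b,a), marked(b,b), marked(b,f), on(b,a), ready(a,a), ready(a,b), ready(e,a)}
3. drop(e,a)  →  {marked(b,a), marked(b,b), marked(b,f), marked(e,e), on(b,a), on(e,a), ready(a,b)}

flip(a,e); move(a,b); drop(e,a)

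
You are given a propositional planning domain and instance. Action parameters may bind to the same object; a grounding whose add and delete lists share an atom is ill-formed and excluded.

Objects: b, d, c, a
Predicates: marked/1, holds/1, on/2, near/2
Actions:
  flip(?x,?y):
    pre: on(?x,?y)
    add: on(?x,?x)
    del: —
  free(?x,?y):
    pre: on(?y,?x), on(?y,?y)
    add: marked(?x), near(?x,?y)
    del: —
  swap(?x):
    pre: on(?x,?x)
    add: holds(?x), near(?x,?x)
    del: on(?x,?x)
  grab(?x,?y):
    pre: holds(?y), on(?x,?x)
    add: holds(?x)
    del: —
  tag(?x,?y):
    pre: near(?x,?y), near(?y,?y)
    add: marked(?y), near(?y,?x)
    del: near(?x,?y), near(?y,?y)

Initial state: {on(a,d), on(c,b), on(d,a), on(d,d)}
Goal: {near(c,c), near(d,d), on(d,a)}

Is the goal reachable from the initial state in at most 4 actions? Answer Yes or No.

Yes

1. flip(c,b)  →  {on(a,d), on(c,b), on(c,c), on(d,a), on(d,d)}
2. free(d,d)  →  {marked(d), near(d,d), on(a,d), on(c,b), on(c,c), on(d,a), on(d,d)}
3. free(c,c)  →  {marked(c), marked(d), near(c,c), near(d,d), on(a,d), on(c,b), on(c,c), on(d,a), on(d,d)}
optimal plan length = 3; 3 ≤ 4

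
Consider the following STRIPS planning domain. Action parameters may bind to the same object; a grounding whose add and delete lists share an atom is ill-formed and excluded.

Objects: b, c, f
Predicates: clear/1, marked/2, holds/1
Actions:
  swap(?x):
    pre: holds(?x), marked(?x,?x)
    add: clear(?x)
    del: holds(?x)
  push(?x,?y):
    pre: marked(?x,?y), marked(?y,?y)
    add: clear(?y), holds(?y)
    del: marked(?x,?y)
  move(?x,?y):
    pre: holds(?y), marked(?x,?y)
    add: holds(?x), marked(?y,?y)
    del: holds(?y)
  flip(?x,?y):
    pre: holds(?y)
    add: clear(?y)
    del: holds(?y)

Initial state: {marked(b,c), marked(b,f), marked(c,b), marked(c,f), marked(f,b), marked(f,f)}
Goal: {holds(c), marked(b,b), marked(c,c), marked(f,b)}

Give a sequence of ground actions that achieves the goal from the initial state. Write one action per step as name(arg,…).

push(b,f); move(c,f); move(b,c); move(c,b)

1. push(b,f)  →  {clear(f), holds(f), marked(b,c), marked(c,b), marked(c,f), marked(f,b), marked(f,f)}
2. move(c,f)  →  {clear(f), holds(c), marked(b,c), marked(c,b), marked(c,f), marked(f,b), marked(f,f)}
3. move(b,c)  →  {clear(f), holds(b), marked(b,c), marked(c,b), marked(c,c), marked(c,f), marked(f,b), marked(f,f)}
4. move(c,b)  →  {clear(f), holds(c), marked(b,b), marked(b,c), marked(c,b), marked(c,c), marked(c,f), marked(f,b), marked(f,f)}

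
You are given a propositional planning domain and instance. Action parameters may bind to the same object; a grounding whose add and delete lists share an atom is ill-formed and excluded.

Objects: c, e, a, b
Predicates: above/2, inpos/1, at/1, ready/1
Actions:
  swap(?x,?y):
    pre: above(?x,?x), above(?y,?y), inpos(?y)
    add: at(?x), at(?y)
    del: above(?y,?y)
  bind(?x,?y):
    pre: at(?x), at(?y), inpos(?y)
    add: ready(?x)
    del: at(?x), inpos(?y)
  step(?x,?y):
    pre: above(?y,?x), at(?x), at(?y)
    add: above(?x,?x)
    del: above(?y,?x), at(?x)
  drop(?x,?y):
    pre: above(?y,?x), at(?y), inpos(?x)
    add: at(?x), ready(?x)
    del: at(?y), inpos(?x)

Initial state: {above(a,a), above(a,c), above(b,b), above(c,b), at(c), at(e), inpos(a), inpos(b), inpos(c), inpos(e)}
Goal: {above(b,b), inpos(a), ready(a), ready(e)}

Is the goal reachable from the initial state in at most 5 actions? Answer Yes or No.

Yes

1. swap(a,a)  →  {above(a,c), above(b,b), above(c,b), at(a), at(c), at(e), inpos(a), inpos(b), inpos(c), inpos(e)}
2. bind(e,e)  →  {above(a,c), above(b,b), above(c,b), at(a), at(c), inpos(a), inpos(b), inpos(c), ready(e)}
3. bind(a,c)  →  {above(a,c), above(b,b), above(c,b), at(c), inpos(a), inpos(b), ready(a), ready(e)}
optimal plan length = 3; 3 ≤ 5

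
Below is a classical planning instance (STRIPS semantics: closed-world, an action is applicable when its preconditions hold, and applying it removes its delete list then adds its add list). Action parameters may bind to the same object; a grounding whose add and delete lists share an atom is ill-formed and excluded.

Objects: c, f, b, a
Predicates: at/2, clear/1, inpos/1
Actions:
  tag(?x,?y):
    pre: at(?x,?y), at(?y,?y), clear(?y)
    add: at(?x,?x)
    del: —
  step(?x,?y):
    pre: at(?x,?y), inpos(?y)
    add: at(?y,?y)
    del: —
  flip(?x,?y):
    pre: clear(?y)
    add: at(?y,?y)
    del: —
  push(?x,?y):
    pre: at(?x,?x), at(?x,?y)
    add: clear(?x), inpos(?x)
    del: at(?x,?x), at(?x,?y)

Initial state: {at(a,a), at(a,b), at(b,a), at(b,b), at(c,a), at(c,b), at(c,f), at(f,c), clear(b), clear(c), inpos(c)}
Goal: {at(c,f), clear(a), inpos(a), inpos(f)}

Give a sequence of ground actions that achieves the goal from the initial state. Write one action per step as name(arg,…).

tag(c,b); tag(f,c); push(f,c); push(a,b)

1. tag(c,b)  →  {at(a,a), at(a,b), at(b,a), at(b,b), at(c,a), at(c,b), at(c,c), at(c,f), at(f,c), clear(b), clear(c), inpos(c)}
2. tag(f,c)  →  {at(a,a), at(a,b), at(b,a), at(b,b), at(c,a), at(c,b), at(c,c), at(c,f), at(f,c), at(f,f), clear(b), clear(c), inpos(c)}
3. push(f,c)  →  {at(a,a), at(a,b), at(b,a), at(b,b), at(c,a), at(c,b), at(c,c), at(c,f), clear(b), clear(c), clear(f), inpos(c), inpos(f)}
4. push(a,b)  →  {at(b,a), at(b,b), at(c,a), at(c,b), at(c,c), at(c,f), clear(a), clear(b), clear(c), clear(f), inpos(a), inpos(c), inpos(f)}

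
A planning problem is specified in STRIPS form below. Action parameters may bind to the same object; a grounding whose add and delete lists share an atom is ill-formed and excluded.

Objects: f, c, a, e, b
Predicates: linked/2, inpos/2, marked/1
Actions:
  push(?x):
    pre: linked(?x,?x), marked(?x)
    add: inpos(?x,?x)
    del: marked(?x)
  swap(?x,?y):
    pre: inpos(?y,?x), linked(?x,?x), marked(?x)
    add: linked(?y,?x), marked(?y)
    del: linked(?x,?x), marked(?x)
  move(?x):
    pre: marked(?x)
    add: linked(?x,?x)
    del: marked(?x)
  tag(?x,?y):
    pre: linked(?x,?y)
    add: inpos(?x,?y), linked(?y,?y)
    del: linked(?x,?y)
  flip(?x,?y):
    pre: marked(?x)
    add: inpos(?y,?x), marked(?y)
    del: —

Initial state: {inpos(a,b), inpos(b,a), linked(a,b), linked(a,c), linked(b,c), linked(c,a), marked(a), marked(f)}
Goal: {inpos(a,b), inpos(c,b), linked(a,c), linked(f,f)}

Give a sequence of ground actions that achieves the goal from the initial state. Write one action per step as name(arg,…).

move(f); flip(a,b); flip(b,c)

1. move(f)  →  {inpos(a,b), inpos(b,a), linked(a,b), linked(a,c), linked(b,c), linked(c,a), linked(f,f), marked(a)}
2. flip(a,b)  →  {inpos(a,b), inpos(b,a), linked(a,b), linked(a,c), linked(b,c), linked(c,a), linked(f,f), marked(a), marked(b)}
3. flip(b,c)  →  {inpos(a,b), inpos(b,a), inpos(c,b), linked(a,b), linked(a,c), linked(b,c), linked(c,a), linked(f,f), marked(a), marked(b), marked(c)}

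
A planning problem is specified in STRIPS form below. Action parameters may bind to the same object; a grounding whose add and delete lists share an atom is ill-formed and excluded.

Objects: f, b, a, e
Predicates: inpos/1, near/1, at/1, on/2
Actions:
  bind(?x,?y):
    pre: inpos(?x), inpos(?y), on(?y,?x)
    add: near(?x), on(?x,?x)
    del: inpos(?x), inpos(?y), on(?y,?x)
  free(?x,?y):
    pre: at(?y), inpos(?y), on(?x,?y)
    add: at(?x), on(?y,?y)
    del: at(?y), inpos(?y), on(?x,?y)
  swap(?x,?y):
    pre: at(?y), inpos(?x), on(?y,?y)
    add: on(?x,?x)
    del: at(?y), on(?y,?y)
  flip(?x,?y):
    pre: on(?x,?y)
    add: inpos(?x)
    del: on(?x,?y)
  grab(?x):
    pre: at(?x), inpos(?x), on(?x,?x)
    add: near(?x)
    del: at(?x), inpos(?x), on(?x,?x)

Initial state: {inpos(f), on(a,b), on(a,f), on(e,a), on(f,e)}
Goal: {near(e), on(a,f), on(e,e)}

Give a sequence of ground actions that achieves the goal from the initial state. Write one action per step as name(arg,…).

flip(e,a); bind(e,f)

1. flip(e,a)  →  {inpos(e), inpos(f), on(a,b), on(a,f), on(f,e)}
2. bind(e,f)  →  {near(e), on(a,b), on(a,f), on(e,e)}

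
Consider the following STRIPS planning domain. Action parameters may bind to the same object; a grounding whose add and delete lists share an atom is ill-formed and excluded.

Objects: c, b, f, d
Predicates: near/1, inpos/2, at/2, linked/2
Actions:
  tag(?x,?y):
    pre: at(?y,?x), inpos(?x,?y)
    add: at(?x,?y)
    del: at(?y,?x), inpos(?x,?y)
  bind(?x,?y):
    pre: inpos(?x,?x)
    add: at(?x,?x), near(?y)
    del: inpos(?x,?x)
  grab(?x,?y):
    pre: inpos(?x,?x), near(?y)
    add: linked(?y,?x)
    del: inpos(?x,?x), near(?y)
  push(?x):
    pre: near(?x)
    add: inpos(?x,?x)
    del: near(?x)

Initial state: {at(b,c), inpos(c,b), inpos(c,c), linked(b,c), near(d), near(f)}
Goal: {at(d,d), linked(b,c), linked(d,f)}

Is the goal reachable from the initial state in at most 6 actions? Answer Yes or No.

Yes

1. push(f)  →  {at(b,c), inpos(c,b), inpos(c,c), inpos(f,f), linked(b,c), near(d)}
2. push(d)  →  {at(b,c), inpos(c,b), inpos(c,c), inpos(d,d), inpos(f,f), linked(b,c)}
3. bind(d,d)  →  {at(b,c), at(d,d), inpos(c,b), inpos(c,c), inpos(f,f), linked(b,c), near(d)}
4. grab(f,d)  →  {at(b,c), at(d,d), inpos(c,b), inpos(c,c), linked(b,c), linked(d,f)}
optimal plan length = 4; 4 ≤ 6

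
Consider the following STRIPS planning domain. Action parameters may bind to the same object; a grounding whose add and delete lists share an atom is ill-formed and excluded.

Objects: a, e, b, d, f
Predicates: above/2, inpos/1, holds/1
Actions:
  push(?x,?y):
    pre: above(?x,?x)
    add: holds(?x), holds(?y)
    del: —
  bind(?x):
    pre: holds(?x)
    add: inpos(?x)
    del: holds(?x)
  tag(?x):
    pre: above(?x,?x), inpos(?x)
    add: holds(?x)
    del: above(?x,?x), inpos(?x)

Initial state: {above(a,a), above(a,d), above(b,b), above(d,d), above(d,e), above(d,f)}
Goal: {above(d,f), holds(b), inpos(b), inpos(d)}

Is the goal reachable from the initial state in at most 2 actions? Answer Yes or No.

1. push(a,b)  →  {above(a,a), above(a,d), above(b,b), above(d,d), above(d,e), above(d,f), holds(a), holds(b)}
2. bind(b)  →  {above(a,a), above(a,d), above(b,b), above(d,d), above(d,e), above(d,f), holds(a), inpos(b)}
3. push(b,d)  →  {above(a,a), above(a,d), above(b,b), above(d,d), above(d,e), above(d,f), holds(a), holds(b), holds(d), inpos(b)}
4. bind(d)  →  {above(a,a), above(a,d), above(b,b), above(d,d), above(d,e), above(d,f), holds(a), holds(b), inpos(b), inpos(d)}
optimal plan length = 4; 4 > 2

No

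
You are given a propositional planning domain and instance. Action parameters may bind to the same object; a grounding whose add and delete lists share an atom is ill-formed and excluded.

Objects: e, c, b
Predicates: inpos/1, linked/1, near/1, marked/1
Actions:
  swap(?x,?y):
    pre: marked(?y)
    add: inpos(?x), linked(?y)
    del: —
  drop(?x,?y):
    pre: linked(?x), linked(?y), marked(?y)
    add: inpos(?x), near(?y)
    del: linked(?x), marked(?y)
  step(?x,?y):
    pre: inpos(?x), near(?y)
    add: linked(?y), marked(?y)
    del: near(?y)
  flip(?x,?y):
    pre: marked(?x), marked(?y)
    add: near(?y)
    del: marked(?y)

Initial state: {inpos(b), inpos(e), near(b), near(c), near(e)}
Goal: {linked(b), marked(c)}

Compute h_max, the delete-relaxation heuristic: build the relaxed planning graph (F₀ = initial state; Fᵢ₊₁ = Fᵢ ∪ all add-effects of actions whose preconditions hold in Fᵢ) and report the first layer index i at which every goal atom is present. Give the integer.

1

F0 = init (5 atoms)
F1 = F0 ∪ {linked(b), linked(c), linked(e), marked(b), marked(c), marked(e)}  (11 atoms)
goal ⊆ F1  ⇒  h_max = 1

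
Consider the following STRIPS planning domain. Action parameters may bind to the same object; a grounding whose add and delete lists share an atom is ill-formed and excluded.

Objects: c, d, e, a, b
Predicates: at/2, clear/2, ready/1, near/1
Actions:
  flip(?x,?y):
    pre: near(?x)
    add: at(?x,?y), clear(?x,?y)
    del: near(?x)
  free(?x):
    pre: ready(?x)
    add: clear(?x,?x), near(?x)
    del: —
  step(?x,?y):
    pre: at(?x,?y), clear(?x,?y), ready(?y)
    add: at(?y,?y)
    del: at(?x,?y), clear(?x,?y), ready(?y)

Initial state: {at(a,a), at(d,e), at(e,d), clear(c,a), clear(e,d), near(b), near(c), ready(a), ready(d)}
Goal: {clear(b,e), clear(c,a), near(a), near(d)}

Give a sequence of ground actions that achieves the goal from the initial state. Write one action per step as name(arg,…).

flip(b,e); free(d); free(a)

1. flip(b,e)  →  {at(a,a), at(b,e), at(d,e), at(e,d), clear(b,e), clear(c,a), clear(e,d), near(c), ready(a), ready(d)}
2. free(d)  →  {at(a,a), at(b,e), at(d,e), at(e,d), clear(b,e), clear(c,a), clear(d,d), clear(e,d), near(c), near(d), ready(a), ready(d)}
3. free(a)  →  {at(a,a), at(b,e), at(d,e), at(e,d), clear(a,a), clear(b,e), clear(c,a), clear(d,d), clear(e,d), near(a), near(c), near(d), ready(a), ready(d)}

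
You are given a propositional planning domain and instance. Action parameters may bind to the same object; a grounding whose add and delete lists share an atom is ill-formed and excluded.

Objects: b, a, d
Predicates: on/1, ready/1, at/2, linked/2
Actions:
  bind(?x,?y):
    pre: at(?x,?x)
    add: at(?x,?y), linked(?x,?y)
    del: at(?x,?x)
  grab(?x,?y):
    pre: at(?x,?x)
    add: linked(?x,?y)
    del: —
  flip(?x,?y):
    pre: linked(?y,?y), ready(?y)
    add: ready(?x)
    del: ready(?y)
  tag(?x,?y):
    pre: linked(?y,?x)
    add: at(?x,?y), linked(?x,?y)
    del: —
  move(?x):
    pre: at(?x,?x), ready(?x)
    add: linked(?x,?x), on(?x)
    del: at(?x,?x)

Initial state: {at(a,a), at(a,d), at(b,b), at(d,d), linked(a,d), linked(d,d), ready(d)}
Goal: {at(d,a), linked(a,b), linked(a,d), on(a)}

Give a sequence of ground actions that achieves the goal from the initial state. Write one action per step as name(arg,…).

bind(d,a); grab(a,b); flip(a,d); move(a)

1. bind(d,a)  →  {at(a,a), at(a,d), at(b,b), at(d,a), linked(a,d), linked(d,a), linked(d,d), ready(d)}
2. grab(a,b)  →  {at(a,a), at(a,d), at(b,b), at(d,a), linked(a,b), linked(a,d), linked(d,a), linked(d,d), ready(d)}
3. flip(a,d)  →  {at(a,a), at(a,d), at(b,b), at(d,a), linked(a,b), linked(a,d), linked(d,a), linked(d,d), ready(a)}
4. move(a)  →  {at(a,d), at(b,b), at(d,a), linked(a,a), linked(a,b), linked(a,d), linked(d,a), linked(d,d), on(a), ready(a)}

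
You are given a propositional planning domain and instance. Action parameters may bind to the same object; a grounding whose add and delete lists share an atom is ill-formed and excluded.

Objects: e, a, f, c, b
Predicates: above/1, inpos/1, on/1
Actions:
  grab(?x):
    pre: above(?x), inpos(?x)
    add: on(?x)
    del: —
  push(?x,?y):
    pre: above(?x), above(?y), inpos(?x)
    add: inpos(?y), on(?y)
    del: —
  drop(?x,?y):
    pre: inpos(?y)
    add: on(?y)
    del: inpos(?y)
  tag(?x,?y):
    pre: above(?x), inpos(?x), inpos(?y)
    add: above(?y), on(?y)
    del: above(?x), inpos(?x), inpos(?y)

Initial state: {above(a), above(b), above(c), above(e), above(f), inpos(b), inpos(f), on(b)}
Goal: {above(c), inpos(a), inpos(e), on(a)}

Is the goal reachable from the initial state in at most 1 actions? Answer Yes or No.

1. push(f,e)  →  {above(a), above(b), above(c), above(e), above(f), inpos(b), inpos(e), inpos(f), on(b), on(e)}
2. push(e,a)  →  {above(a), above(b), above(c), above(e), above(f), inpos(a), inpos(b), inpos(e), inpos(f), on(a), on(b), on(e)}
optimal plan length = 2; 2 > 1

No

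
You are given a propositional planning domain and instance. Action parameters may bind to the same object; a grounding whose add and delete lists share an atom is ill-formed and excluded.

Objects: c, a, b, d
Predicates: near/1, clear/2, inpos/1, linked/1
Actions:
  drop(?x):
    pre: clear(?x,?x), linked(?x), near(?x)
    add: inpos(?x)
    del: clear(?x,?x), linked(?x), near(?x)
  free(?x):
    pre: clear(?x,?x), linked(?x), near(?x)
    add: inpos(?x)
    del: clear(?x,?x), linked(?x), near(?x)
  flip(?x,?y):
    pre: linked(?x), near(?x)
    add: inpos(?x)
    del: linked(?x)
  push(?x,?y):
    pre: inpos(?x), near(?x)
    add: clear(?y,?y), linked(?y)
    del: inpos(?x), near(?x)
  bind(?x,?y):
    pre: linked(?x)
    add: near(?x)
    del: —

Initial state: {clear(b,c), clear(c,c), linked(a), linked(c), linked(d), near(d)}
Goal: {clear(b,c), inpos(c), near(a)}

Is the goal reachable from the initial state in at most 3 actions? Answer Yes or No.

1. bind(c,c)  →  {clear(b,c), clear(c,c), linked(a), linked(c), linked(d), near(c), near(d)}
2. drop(c)  →  {clear(b,c), inpos(c), linked(a), linked(d), near(d)}
3. bind(a,c)  →  {clear(b,c), inpos(c), linked(a), linked(d), near(a), near(d)}
optimal plan length = 3; 3 ≤ 3

Yes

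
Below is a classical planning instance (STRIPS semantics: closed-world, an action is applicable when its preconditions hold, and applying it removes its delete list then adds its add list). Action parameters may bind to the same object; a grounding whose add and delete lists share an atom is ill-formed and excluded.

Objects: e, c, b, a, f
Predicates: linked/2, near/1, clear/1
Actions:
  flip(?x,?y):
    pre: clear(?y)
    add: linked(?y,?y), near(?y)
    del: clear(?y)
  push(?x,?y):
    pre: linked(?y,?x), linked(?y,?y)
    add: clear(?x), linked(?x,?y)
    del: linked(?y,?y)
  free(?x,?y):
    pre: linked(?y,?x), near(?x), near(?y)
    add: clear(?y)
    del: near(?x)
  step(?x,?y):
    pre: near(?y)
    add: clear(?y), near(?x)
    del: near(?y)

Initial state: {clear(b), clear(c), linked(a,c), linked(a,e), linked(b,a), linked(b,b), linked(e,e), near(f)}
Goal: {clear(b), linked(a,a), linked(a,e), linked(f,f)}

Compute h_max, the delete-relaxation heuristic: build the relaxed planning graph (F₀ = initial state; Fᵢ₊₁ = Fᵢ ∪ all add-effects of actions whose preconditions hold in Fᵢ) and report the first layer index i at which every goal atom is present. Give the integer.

F0 = init (8 atoms)
F1 = F0 ∪ {clear(a), clear(f), linked(a,b), linked(c,c), near(a), near(b), near(c), near(e)}  (16 atoms)
F2 = F1 ∪ {clear(e), linked(a,a), linked(f,f)}  (19 atoms)
goal ⊆ F2  ⇒  h_max = 2

2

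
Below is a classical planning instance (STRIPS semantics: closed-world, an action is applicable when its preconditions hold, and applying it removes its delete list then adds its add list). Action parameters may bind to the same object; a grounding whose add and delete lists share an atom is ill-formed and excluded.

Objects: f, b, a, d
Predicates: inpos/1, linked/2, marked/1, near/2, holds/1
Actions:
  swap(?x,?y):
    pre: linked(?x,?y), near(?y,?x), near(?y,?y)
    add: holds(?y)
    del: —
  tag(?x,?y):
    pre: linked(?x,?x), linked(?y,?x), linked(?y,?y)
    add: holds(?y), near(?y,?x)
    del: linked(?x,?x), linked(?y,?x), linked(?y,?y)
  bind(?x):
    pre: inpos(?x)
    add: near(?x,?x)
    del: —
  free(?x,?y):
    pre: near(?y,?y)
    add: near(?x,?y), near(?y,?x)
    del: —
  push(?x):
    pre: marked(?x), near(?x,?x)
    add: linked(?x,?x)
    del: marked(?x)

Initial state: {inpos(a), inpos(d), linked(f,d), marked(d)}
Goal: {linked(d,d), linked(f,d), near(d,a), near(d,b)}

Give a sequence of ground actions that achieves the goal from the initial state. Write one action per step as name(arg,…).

bind(d); free(b,d); free(a,d); push(d)

1. bind(d)  →  {inpos(a), inpos(d), linked(f,d), marked(d), near(d,d)}
2. free(b,d)  →  {inpos(a), inpos(d), linked(f,d), marked(d), near(b,d), near(d,b), near(d,d)}
3. free(a,d)  →  {inpos(a), inpos(d), linked(f,d), marked(d), near(a,d), near(b,d), near(d,a), near(d,b), near(d,d)}
4. push(d)  →  {inpos(a), inpos(d), linked(d,d), linked(f,d), near(a,d), near(b,d), near(d,a), near(d,b), near(d,d)}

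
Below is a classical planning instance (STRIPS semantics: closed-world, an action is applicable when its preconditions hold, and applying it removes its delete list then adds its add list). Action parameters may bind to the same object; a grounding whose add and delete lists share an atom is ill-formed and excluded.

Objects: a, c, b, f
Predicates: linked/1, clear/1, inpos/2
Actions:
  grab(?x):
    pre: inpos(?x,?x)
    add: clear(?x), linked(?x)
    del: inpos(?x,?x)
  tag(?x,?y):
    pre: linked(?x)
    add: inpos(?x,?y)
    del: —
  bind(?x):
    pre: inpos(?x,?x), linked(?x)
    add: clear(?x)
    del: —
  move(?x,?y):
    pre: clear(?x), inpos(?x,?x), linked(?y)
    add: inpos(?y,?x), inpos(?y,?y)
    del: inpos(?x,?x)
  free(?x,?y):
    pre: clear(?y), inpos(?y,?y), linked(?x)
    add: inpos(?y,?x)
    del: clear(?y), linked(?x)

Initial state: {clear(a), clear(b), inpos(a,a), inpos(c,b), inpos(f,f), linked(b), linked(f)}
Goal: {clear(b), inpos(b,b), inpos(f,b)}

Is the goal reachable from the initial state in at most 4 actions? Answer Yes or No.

Yes

1. tag(b,b)  →  {clear(a), clear(b), inpos(a,a), inpos(b,b), inpos(c,b), inpos(f,f), linked(b), linked(f)}
2. tag(f,b)  →  {clear(a), clear(b), inpos(a,a), inpos(b,b), inpos(c,b), inpos(f,b), inpos(f,f), linked(b), linked(f)}
optimal plan length = 2; 2 ≤ 4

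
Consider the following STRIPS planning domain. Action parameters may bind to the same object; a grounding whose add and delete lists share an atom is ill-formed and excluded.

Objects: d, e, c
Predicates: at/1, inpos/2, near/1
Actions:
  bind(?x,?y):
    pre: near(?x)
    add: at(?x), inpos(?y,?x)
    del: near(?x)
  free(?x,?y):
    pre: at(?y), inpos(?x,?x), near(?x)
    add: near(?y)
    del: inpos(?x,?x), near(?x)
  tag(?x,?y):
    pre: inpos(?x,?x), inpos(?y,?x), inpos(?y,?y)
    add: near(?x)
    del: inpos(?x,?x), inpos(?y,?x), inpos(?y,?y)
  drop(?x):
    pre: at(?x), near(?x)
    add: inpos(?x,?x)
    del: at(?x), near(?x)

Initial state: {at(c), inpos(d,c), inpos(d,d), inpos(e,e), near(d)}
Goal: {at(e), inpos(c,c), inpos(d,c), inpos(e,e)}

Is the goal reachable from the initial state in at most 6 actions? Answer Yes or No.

1. free(d,c)  →  {at(c), inpos(d,c), inpos(e,e), near(c)}
2. bind(c,c)  →  {at(c), inpos(c,c), inpos(d,c), inpos(e,e)}
3. tag(e,e)  →  {at(c), inpos(c,c), inpos(d,c), near(e)}
4. bind(e,e)  →  {at(c), at(e), inpos(c,c), inpos(d,c), inpos(e,e)}
optimal plan length = 4; 4 ≤ 6

Yes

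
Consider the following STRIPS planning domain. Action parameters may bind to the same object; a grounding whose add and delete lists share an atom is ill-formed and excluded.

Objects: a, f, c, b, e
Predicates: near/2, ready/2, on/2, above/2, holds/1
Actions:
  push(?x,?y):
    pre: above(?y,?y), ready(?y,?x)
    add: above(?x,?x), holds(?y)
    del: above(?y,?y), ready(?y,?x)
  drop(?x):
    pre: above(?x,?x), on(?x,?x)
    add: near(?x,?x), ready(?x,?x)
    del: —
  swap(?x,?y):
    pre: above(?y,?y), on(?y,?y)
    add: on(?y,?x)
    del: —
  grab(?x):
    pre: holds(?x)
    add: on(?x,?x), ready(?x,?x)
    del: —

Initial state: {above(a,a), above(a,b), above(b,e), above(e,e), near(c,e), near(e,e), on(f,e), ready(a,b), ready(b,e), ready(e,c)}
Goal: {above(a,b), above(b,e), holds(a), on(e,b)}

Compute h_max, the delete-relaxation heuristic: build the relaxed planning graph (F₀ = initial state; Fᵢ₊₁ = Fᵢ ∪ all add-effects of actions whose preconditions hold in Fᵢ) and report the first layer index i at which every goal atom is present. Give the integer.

3

F0 = init (10 atoms)
F1 = F0 ∪ {above(b,b), above(c,c), holds(a), holds(e)}  (14 atoms)
F2 = F1 ∪ {holds(b), on(a,a), on(e,e), ready(a,a), ready(e,e)}  (19 atoms)
F3 = F2 ∪ {near(a,a), on(a,b), on(a,c), on(a,e), on(a,f), on(b,b), on(e,a), on(e,b), on(e,c), on(e,f), ready(b,b)}  (30 atoms)
goal ⊆ F3  ⇒  h_max = 3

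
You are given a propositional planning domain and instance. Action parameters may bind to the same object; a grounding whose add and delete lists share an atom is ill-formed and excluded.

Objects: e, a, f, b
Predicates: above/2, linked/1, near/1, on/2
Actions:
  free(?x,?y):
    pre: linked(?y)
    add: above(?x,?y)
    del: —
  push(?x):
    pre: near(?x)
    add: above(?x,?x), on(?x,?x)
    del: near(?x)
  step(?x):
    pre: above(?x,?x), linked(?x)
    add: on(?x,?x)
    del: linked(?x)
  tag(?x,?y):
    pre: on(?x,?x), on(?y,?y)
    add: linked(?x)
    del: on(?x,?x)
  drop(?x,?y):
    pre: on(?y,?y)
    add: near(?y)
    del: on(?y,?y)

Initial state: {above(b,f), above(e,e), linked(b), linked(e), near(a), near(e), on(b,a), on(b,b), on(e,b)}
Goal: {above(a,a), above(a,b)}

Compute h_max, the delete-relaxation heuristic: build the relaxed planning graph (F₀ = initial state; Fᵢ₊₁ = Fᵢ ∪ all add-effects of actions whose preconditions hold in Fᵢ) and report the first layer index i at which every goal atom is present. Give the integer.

F0 = init (9 atoms)
F1 = F0 ∪ {above(a,a), above(a,b), above(a,e), above(b,b), above(b,e), above(e,b), above(f,b), above(f,e), near(b), on(a,a), on(e,e)}  (20 atoms)
goal ⊆ F1  ⇒  h_max = 1

1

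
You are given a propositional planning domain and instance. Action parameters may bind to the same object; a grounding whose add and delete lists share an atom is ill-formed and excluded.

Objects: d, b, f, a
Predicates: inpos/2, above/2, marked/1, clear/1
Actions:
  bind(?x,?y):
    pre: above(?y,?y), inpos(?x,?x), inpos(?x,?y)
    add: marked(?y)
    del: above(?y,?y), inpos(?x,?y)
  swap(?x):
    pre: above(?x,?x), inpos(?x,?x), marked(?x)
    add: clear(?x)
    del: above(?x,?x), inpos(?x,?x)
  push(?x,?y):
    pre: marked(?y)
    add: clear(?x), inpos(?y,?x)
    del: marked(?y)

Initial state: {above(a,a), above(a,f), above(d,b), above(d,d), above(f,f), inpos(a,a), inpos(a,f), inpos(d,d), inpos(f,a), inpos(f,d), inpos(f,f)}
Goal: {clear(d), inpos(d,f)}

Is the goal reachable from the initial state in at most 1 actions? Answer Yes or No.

No

1. bind(d,d)  →  {above(a,a), above(a,f), above(d,b), above(f,f), inpos(a,a), inpos(a,f), inpos(f,a), inpos(f,d), inpos(f,f), marked(d)}
2. bind(f,f)  →  {above(a,a), above(a,f), above(d,b), inpos(a,a), inpos(a,f), inpos(f,a), inpos(f,d), marked(d), marked(f)}
3. push(d,f)  →  {above(a,a), above(a,f), above(d,b), clear(d), inpos(a,a), inpos(a,f), inpos(f,a), inpos(f,d), marked(d)}
4. push(f,d)  →  {above(a,a), above(a,f), above(d,b), clear(d), clear(f), inpos(a,a), inpos(a,f), inpos(d,f), inpos(f,a), inpos(f,d)}
optimal plan length = 4; 4 > 1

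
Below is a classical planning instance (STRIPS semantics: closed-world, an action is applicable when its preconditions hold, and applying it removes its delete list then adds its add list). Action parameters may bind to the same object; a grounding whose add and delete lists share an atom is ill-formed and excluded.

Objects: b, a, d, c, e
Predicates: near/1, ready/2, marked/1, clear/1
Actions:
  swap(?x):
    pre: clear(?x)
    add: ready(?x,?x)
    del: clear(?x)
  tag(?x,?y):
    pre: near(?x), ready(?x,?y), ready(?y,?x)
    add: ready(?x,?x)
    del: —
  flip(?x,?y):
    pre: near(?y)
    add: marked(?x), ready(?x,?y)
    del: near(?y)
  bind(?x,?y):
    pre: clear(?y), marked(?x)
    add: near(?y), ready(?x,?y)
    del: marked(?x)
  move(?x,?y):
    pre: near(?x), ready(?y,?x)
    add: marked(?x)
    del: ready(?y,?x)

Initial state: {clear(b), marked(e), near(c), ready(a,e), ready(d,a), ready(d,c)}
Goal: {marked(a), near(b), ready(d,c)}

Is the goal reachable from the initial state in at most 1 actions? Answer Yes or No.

No

1. flip(a,c)  →  {clear(b), marked(a), marked(e), ready(a,c), ready(a,e), ready(d,a), ready(d,c)}
2. bind(e,b)  →  {clear(b), marked(a), near(b), ready(a,c), ready(a,e), ready(d,a), ready(d,c), ready(e,b)}
optimal plan length = 2; 2 > 1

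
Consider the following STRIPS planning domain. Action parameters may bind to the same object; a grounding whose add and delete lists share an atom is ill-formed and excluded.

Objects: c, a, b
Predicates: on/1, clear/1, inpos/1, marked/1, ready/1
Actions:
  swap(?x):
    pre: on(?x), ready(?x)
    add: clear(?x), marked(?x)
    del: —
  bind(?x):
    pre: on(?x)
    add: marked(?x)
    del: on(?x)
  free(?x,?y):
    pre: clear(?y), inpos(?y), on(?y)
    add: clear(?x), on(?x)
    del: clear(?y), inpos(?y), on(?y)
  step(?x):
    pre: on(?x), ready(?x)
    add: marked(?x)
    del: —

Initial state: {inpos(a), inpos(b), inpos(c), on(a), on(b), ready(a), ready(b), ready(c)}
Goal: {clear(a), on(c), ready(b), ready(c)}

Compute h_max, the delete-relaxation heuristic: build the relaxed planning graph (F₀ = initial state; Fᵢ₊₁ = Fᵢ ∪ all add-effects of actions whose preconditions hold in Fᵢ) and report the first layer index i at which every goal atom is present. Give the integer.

F0 = init (8 atoms)
F1 = F0 ∪ {clear(a), clear(b), marked(a), marked(b)}  (12 atoms)
F2 = F1 ∪ {clear(c), on(c)}  (14 atoms)
goal ⊆ F2  ⇒  h_max = 2

2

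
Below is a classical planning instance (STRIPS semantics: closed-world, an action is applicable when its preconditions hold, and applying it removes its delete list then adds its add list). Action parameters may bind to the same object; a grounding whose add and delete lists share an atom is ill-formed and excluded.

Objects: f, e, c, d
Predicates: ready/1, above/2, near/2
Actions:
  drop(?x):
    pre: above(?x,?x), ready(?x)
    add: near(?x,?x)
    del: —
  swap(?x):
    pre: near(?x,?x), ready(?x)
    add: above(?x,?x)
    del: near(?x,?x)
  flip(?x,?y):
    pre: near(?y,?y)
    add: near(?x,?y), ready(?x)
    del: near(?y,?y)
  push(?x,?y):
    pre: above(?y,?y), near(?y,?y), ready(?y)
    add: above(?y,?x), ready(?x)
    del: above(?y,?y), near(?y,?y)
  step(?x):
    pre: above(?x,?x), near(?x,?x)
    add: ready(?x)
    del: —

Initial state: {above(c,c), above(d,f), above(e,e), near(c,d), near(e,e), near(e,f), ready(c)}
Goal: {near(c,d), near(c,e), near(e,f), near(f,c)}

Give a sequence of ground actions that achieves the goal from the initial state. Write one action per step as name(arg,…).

1. drop(c)  →  {above(c,c), above(d,f), above(e,e), near(c,c), near(c,d), near(e,e), near(e,f), ready(c)}
2. flip(f,c)  →  {above(c,c), above(d,f), above(e,e), near(c,d), near(e,e), near(e,f), near(f,c), ready(c), ready(f)}
3. flip(c,e)  →  {above(c,c), above(d,f), above(e,e), near(c,d), near(c,e), near(e,f), near(f,c), ready(c), ready(f)}

drop(c); flip(f,c); flip(c,e)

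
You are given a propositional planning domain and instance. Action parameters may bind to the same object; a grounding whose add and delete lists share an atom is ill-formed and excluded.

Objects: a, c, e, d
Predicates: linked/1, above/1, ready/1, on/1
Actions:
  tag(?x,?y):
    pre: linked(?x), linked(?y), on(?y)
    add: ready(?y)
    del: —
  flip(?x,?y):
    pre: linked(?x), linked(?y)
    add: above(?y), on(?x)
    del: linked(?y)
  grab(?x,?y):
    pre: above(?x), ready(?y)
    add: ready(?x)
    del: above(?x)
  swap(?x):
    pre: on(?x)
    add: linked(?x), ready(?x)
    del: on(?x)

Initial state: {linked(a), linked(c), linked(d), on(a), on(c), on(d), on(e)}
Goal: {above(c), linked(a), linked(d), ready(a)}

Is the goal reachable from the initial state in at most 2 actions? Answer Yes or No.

Yes

1. tag(a,a)  →  {linked(a), linked(c), linked(d), on(a), on(c), on(d), on(e), ready(a)}
2. flip(a,c)  →  {above(c), linked(a), linked(d), on(a), on(c), on(d), on(e), ready(a)}
optimal plan length = 2; 2 ≤ 2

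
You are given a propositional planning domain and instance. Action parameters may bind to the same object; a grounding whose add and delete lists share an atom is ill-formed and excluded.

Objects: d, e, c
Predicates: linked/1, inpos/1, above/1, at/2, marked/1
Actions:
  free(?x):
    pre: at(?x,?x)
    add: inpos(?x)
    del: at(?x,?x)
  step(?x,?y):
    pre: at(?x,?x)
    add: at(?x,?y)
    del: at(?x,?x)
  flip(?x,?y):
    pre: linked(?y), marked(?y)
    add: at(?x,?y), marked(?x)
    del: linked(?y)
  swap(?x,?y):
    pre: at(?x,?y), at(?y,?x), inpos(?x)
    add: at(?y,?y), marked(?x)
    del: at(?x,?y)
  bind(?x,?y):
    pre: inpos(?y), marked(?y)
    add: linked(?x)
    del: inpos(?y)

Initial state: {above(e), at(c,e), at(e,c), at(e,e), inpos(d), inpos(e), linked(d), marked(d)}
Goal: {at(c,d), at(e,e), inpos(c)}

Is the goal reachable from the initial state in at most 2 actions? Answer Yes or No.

No

1. flip(c,d)  →  {above(e), at(c,d), at(c,e), at(e,c), at(e,e), inpos(d), inpos(e), marked(c), marked(d)}
2. swap(e,c)  →  {above(e), at(c,c), at(c,d), at(c,e), at(e,e), inpos(d), inpos(e), marked(c), marked(d), marked(e)}
3. free(c)  →  {above(e), at(c,d), at(c,e), at(e,e), inpos(c), inpos(d), inpos(e), marked(c), marked(d), marked(e)}
optimal plan length = 3; 3 > 2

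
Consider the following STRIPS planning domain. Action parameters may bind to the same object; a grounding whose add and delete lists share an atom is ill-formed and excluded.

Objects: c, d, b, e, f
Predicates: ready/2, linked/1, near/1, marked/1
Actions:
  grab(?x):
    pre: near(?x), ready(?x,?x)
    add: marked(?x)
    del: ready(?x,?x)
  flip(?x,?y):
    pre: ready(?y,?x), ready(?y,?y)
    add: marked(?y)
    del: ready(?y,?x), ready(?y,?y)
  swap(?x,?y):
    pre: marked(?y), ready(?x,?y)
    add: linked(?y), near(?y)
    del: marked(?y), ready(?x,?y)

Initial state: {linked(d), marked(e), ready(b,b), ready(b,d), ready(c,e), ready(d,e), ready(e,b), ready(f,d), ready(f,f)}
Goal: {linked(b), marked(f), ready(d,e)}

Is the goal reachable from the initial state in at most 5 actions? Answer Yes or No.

1. flip(d,b)  →  {linked(d), marked(b), marked(e), ready(c,e), ready(d,e), ready(e,b), ready(f,d), ready(f,f)}
2. flip(d,f)  →  {linked(d), marked(b), marked(e), marked(f), ready(c,e), ready(d,e), ready(e,b)}
3. swap(e,b)  →  {linked(b), linked(d), marked(e), marked(f), near(b), ready(c,e), ready(d,e)}
optimal plan length = 3; 3 ≤ 5

Yes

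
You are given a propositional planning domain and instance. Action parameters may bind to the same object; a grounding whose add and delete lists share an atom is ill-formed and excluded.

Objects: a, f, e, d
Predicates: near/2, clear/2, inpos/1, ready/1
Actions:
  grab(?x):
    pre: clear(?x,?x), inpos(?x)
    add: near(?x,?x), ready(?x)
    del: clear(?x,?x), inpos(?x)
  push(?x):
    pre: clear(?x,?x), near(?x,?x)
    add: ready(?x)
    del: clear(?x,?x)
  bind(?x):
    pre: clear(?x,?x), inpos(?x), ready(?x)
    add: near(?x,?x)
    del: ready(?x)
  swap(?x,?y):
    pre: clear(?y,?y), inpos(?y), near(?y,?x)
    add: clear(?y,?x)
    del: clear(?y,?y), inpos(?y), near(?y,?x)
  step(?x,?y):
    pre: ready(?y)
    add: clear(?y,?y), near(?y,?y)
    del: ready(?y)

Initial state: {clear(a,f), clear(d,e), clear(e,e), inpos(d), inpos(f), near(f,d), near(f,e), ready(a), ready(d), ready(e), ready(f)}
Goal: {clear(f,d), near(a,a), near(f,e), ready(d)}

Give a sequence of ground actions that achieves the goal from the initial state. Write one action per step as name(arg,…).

1. step(a,a)  →  {clear(a,a), clear(a,f), clear(d,e), clear(e,e), inpos(d), inpos(f), near(a,a), near(f,d), near(f,e), ready(d), ready(e), ready(f)}
2. step(a,f)  →  {clear(a,a), clear(a,f), clear(d,e), clear(e,e), clear(f,f), inpos(d), inpos(f), near(a,a), near(f,d), near(f,e), near(f,f), ready(d), ready(e)}
3. swap(d,f)  →  {clear(a,a), clear(a,f), clear(d,e), clear(e,e), clear(f,d), inpos(d), near(a,a), near(f,e), near(f,f), ready(d), ready(e)}

step(a,a); step(a,f); swap(d,f)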